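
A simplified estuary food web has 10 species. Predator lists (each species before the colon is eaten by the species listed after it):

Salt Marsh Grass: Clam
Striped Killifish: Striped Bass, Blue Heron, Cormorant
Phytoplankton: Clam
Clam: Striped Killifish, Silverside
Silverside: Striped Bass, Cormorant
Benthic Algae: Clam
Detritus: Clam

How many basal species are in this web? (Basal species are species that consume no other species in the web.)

Basal species (no prey listed): Salt Marsh Grass, Benthic Algae, Detritus, Phytoplankton.
Count: 4.

4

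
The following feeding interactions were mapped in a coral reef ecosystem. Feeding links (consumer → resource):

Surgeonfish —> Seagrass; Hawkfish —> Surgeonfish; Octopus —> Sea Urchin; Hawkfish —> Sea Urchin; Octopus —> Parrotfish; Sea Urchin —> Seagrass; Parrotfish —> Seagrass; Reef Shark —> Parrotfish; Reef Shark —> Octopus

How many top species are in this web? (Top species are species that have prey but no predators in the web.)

2

Top species (has prey, but nothing eats it): Hawkfish, Reef Shark.
Count: 2.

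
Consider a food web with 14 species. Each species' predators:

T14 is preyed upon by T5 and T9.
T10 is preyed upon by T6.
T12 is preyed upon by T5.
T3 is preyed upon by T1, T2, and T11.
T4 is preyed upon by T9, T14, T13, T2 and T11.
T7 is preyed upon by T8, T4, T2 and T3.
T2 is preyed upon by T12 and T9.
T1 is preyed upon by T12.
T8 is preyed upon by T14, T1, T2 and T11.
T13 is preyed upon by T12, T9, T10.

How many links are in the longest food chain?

One longest chain: T7 → T4 → T13 → T10 → T6.
It has 5 species and 4 links.

4 links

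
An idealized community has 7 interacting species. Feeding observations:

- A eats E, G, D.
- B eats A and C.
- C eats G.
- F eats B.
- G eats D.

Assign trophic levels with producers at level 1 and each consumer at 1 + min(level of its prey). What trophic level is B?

E is a producer → level 1.
A eats E → level 2.
B eats A → level 3.
No prey of B is below level 2, so 3 is the minimum.

Trophic level 3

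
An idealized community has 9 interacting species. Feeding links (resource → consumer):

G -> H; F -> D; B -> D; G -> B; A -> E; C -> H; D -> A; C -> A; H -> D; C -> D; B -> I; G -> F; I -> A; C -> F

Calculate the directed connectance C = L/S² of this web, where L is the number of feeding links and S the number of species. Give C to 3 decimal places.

C = 0.173

The web has S = 9 species and L = 14 feeding links.
C = L / S² = 14 / 81 = 0.1728 ≈ 0.173.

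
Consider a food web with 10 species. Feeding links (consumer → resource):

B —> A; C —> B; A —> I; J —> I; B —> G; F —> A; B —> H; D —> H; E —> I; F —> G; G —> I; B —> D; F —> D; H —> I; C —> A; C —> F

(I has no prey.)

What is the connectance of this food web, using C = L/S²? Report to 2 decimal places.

C = 0.16

The web has S = 10 species and L = 16 feeding links.
C = L / S² = 16 / 100 = 0.1600 ≈ 0.16.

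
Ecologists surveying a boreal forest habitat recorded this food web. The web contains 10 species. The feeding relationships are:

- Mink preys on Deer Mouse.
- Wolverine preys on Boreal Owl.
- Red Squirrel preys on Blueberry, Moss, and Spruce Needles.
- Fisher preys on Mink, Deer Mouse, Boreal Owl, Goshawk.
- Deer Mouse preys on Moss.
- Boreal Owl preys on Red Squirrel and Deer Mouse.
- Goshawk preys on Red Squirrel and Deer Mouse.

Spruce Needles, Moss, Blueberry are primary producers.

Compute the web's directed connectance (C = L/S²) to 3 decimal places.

C = 0.140

The web has S = 10 species and L = 14 feeding links.
C = L / S² = 14 / 100 = 0.1400 ≈ 0.140.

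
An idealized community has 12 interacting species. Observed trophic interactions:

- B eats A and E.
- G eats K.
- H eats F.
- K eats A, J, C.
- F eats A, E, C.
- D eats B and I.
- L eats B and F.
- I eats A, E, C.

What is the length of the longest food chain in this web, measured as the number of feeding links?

One longest chain: A → B → L.
It has 3 species and 2 links.

2 links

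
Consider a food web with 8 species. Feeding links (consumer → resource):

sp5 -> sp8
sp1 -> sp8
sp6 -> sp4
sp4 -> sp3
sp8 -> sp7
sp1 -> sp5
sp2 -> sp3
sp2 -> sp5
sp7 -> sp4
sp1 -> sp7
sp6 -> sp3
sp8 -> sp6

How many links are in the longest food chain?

One longest chain: sp3 → sp4 → sp7 → sp8 → sp5 → sp2.
It has 6 species and 5 links.

5 links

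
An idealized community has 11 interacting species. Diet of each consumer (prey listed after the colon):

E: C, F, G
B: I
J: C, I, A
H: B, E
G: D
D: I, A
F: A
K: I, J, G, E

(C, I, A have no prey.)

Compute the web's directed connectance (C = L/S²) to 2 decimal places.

C = 0.14

The web has S = 11 species and L = 17 feeding links.
C = L / S² = 17 / 121 = 0.1405 ≈ 0.14.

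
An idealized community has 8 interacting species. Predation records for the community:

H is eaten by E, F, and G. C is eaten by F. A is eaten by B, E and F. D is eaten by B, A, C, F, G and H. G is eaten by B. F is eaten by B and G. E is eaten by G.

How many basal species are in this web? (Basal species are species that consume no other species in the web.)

1

Basal species (no prey listed): D.
Count: 1.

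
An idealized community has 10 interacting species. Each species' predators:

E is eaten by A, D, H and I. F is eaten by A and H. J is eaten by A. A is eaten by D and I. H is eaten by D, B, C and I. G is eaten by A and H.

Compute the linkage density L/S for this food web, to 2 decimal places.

L/S = 1.50

There are L = 15 links among S = 10 species.
L/S = 15/10 = 1.5000 ≈ 1.50.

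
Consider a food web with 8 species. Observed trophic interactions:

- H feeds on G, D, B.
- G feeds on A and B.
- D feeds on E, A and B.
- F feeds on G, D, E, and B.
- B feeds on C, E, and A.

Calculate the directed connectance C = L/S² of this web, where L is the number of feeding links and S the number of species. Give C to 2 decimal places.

The web has S = 8 species and L = 15 feeding links.
C = L / S² = 15 / 64 = 0.2344 ≈ 0.23.

C = 0.23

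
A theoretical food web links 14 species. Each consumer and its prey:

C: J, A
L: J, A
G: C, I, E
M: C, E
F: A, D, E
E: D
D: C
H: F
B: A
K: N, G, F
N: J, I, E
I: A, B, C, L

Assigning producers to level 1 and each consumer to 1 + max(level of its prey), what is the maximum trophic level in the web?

Producers (level 1): J, A.
J → C → D → E → N → K gives K level 6.
No species has a prey at level 6, so no species reaches level 7.

6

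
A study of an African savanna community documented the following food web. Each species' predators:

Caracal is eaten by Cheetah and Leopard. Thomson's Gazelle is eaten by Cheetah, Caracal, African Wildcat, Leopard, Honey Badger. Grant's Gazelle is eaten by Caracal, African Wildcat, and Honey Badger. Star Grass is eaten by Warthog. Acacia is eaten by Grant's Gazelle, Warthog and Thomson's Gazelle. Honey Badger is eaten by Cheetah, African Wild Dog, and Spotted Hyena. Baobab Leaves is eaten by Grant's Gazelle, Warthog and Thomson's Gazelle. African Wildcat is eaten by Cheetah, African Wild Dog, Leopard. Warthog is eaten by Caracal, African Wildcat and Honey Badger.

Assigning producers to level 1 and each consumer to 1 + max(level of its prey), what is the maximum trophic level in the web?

Producers (level 1): Acacia, Star Grass, Baobab Leaves.
Acacia → Grant's Gazelle → African Wildcat → Leopard gives Leopard level 4.
No species has a prey at level 4, so no species reaches level 5.

4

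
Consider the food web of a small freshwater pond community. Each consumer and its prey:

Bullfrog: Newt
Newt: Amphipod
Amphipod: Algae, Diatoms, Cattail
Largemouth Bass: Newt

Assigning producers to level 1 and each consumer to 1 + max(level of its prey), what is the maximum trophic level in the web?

4

Producers (level 1): Algae, Diatoms, Cattail.
Algae → Amphipod → Newt → Bullfrog gives Bullfrog level 4.
No species has a prey at level 4, so no species reaches level 5.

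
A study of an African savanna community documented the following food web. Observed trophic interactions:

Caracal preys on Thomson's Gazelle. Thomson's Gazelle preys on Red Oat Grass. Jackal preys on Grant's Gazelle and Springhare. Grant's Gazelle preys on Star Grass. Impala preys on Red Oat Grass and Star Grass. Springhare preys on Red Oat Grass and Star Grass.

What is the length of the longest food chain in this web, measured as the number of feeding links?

One longest chain: Red Oat Grass → Thomson's Gazelle → Caracal.
It has 3 species and 2 links.

2 links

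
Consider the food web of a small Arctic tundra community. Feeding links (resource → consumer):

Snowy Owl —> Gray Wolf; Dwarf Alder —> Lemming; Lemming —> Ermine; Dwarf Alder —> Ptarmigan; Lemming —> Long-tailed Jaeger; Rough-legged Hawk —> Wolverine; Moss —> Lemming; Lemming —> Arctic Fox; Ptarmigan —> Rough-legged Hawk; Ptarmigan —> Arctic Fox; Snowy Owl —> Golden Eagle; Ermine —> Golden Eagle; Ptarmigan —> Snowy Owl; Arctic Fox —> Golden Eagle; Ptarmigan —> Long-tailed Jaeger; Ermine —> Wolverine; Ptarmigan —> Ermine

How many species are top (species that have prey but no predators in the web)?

4

Top species (has prey, but nothing eats it): Long-tailed Jaeger, Gray Wolf, Golden Eagle, Wolverine.
Count: 4.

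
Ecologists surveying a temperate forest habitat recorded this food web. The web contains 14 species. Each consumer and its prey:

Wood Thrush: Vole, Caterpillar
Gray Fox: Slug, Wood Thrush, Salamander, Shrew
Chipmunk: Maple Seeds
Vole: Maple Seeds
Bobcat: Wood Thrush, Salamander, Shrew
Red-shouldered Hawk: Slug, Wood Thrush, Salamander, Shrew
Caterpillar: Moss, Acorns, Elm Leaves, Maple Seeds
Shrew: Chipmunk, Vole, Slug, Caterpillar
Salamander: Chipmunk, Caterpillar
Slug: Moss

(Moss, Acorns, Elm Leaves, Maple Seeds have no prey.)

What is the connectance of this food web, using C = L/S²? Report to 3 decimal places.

The web has S = 14 species and L = 26 feeding links.
C = L / S² = 26 / 196 = 0.1327 ≈ 0.133.

C = 0.133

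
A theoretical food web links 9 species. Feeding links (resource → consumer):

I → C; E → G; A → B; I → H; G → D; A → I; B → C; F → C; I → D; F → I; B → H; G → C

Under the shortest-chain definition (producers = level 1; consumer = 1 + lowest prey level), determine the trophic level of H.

A is a producer → level 1.
B eats A → level 2.
H eats B → level 3.
No prey of H is below level 2, so 3 is the minimum.

Trophic level 3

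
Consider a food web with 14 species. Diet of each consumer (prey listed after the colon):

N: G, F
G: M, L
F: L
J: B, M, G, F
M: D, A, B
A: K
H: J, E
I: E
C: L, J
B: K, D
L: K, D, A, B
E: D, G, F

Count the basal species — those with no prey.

2

Basal species (no prey listed): K, D.
Count: 2.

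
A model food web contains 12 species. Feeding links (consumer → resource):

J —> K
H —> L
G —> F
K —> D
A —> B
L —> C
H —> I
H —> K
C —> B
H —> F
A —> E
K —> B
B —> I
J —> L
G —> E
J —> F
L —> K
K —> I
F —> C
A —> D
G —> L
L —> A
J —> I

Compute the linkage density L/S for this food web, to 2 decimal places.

There are L = 23 links among S = 12 species.
L/S = 23/12 = 1.9167 ≈ 1.92.

L/S = 1.92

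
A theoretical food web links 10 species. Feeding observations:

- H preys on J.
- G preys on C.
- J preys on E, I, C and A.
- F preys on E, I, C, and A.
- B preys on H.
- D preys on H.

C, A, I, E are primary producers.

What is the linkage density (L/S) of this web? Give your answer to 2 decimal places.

There are L = 12 links among S = 10 species.
L/S = 12/10 = 1.2000 ≈ 1.20.

L/S = 1.20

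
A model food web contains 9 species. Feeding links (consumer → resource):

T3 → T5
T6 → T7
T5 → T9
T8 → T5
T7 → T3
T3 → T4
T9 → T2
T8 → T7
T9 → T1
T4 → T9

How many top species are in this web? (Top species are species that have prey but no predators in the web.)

Top species (has prey, but nothing eats it): T8, T6.
Count: 2.

2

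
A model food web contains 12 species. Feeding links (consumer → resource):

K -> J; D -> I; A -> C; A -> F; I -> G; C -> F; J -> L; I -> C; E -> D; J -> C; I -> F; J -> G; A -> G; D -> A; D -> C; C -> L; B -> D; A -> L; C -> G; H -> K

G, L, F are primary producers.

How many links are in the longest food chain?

4 links

One longest chain: G → C → A → D → E.
It has 5 species and 4 links.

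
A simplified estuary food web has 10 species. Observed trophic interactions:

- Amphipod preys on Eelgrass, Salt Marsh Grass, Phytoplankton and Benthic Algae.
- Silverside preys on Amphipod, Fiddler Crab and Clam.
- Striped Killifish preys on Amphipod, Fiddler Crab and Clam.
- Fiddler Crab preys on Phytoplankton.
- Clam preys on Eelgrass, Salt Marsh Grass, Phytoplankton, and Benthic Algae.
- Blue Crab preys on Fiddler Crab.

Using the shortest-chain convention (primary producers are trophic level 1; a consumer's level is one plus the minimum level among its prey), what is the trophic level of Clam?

Benthic Algae is a producer → level 1.
Clam eats Benthic Algae → level 2.

Trophic level 2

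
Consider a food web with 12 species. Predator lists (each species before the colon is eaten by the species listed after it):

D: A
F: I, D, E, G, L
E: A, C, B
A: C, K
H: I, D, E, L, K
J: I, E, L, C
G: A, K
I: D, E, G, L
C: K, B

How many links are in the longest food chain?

5 links

One longest chain: H → I → D → A → C → K.
It has 6 species and 5 links.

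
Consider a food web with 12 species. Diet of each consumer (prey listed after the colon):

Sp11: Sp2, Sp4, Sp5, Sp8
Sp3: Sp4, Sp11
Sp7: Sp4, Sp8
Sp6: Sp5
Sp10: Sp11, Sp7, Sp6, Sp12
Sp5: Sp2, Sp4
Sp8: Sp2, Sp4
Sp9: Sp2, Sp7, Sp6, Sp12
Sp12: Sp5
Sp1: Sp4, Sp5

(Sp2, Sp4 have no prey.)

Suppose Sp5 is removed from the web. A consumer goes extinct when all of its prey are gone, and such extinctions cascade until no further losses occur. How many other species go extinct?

Remove Sp5.
Round 1: Sp6 (all prey gone), Sp12 (all prey gone) → extinct.
No further losses. Total secondary extinctions: 2.

2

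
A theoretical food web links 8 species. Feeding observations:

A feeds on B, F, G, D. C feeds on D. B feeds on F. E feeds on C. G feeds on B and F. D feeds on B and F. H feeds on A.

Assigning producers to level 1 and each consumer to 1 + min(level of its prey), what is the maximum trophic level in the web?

4

Producers (level 1): F.
Following each consumer down to its lowest-level prey: F → D → C → E (levels 1 through 4).
All prey of E (C 3) are at level 3 or above, so E is at level 1 + 3 = 4.
Every consumer has at least one prey at level 3 or below, so none exceeds level 4.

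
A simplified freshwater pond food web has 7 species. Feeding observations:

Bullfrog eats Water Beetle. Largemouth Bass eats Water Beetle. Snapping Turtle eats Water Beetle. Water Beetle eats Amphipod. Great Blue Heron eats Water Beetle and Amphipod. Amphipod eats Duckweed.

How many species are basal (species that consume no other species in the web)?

1

Basal species (no prey listed): Duckweed.
Count: 1.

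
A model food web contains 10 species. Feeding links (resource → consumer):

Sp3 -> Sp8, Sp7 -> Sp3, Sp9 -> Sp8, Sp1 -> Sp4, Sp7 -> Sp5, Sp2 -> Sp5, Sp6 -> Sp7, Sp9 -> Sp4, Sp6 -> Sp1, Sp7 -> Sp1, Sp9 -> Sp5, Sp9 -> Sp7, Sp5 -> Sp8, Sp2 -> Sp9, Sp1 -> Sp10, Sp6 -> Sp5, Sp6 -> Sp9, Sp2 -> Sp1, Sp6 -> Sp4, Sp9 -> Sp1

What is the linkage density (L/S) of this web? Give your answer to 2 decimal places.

L/S = 2.00

There are L = 20 links among S = 10 species.
L/S = 20/10 = 2.0000 ≈ 2.00.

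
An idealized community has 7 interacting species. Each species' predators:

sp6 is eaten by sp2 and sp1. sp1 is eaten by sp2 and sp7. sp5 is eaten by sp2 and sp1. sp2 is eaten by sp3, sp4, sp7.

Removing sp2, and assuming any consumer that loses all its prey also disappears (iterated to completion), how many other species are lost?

Remove sp2.
Round 1: sp4 (all prey gone), sp3 (all prey gone) → extinct.
No further losses. Total secondary extinctions: 2.

2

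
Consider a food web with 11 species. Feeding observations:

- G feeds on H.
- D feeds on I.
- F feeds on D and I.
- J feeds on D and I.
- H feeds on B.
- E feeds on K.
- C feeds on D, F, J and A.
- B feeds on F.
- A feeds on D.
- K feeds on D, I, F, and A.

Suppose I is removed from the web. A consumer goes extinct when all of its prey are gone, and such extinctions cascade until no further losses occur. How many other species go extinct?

Remove I.
Round 1: D (all prey gone) → extinct.
Round 2: J (all prey gone), A (all prey gone), F (all prey gone) → extinct.
Round 3: K (all prey gone), C (all prey gone), B (all prey gone) → extinct.
Round 4: H (all prey gone), E (all prey gone) → extinct.
Round 5: G (all prey gone) → extinct.
No further losses. Total secondary extinctions: 10.

10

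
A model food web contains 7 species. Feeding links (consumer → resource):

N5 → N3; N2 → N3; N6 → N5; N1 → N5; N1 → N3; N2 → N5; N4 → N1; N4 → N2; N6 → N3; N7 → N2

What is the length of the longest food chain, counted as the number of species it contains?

4 species

One longest chain: N3 → N5 → N1 → N4.
It has 4 species and 3 links.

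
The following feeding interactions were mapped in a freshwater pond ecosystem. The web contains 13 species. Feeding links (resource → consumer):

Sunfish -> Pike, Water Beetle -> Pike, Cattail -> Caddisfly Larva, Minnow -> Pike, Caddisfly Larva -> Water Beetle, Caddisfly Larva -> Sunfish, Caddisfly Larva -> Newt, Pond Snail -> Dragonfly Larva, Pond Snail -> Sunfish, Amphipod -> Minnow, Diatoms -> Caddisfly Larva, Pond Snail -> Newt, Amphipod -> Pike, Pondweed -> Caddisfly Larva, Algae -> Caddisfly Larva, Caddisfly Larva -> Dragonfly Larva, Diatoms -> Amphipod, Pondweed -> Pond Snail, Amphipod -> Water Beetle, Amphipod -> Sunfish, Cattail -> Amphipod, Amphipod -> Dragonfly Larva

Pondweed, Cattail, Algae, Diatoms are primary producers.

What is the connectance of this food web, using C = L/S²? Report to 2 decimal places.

C = 0.13

The web has S = 13 species and L = 22 feeding links.
C = L / S² = 22 / 169 = 0.1302 ≈ 0.13.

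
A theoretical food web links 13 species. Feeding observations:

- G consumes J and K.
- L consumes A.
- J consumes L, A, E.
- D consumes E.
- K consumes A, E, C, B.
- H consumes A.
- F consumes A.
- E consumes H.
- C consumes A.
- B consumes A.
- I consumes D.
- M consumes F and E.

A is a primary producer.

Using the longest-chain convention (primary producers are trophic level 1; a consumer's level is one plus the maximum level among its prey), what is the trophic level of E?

Trophic level 3

A is a producer → level 1.
H eats A → level 2.
E eats H → level 3.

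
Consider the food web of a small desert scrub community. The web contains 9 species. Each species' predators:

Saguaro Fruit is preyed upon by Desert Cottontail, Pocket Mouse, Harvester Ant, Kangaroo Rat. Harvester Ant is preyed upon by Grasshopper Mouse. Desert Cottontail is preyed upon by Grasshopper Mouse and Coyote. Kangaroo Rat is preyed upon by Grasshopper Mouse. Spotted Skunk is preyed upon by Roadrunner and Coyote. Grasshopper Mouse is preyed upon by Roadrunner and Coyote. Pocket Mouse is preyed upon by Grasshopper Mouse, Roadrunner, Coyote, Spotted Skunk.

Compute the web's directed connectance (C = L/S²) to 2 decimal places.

C = 0.20

The web has S = 9 species and L = 16 feeding links.
C = L / S² = 16 / 81 = 0.1975 ≈ 0.20.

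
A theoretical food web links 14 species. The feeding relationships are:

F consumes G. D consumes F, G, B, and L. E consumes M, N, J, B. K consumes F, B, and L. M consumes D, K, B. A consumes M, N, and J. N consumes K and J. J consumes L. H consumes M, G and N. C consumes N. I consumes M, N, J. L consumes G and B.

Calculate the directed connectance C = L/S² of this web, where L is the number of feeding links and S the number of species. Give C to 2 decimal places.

C = 0.15

The web has S = 14 species and L = 30 feeding links.
C = L / S² = 30 / 196 = 0.1531 ≈ 0.15.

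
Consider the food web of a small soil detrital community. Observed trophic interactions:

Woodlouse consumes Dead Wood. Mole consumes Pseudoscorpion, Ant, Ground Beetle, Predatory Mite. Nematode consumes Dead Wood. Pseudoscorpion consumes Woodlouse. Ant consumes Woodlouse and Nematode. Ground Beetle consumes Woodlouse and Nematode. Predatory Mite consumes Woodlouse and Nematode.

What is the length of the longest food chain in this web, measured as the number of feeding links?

One longest chain: Dead Wood → Nematode → Ant → Mole.
It has 4 species and 3 links.

3 links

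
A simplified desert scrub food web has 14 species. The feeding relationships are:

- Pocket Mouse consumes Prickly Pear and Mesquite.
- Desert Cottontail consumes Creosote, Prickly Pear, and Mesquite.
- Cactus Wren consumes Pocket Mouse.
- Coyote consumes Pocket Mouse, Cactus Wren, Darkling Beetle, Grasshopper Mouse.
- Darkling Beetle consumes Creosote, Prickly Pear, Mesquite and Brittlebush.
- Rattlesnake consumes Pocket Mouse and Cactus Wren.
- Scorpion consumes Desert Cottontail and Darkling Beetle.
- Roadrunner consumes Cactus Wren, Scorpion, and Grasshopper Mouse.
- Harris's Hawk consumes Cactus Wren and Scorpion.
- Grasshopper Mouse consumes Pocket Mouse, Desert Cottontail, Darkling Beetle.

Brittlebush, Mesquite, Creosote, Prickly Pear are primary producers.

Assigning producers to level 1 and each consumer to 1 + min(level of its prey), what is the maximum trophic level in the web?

Producers (level 1): Brittlebush, Mesquite, Creosote, Prickly Pear.
Following each consumer down to its lowest-level prey: Mesquite → Pocket Mouse → Cactus Wren → Harris's Hawk (levels 1 through 4).
All prey of Harris's Hawk (Cactus Wren 3, Scorpion 3) are at level 3 or above, so Harris's Hawk is at level 1 + 3 = 4.
Every consumer has at least one prey at level 3 or below, so none exceeds level 4.

4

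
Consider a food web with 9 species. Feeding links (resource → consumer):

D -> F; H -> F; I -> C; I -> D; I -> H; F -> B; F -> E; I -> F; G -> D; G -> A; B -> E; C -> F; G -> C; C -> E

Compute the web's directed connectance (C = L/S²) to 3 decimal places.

The web has S = 9 species and L = 14 feeding links.
C = L / S² = 14 / 81 = 0.1728 ≈ 0.173.

C = 0.173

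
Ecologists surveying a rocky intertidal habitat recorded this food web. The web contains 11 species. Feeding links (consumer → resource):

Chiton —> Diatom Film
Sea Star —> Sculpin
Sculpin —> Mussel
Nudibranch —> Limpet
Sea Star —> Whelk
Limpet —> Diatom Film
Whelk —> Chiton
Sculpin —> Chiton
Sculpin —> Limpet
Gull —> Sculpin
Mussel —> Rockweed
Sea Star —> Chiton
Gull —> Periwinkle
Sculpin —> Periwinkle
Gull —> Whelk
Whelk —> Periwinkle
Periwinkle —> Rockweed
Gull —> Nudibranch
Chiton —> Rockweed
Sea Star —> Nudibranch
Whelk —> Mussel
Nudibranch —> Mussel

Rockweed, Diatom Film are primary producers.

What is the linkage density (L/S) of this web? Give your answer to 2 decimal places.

There are L = 22 links among S = 11 species.
L/S = 22/11 = 2.0000 ≈ 2.00.

L/S = 2.00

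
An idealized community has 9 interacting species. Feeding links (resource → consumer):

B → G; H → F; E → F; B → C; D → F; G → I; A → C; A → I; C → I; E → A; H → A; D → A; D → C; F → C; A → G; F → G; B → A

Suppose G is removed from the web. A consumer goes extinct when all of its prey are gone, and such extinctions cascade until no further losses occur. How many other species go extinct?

0

Remove G.
Every predator of it retains at least one other prey: I still has A, C.
No consumer loses all prey, so no secondary extinctions occur.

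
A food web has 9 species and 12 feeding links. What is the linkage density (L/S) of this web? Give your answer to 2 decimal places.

There are L = 12 links among S = 9 species.
L/S = 12/9 = 1.3333 ≈ 1.33.

L/S = 1.33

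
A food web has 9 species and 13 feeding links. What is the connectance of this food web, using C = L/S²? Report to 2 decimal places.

The web has S = 9 species and L = 13 feeding links.
C = L / S² = 13 / 81 = 0.1605 ≈ 0.16.

C = 0.16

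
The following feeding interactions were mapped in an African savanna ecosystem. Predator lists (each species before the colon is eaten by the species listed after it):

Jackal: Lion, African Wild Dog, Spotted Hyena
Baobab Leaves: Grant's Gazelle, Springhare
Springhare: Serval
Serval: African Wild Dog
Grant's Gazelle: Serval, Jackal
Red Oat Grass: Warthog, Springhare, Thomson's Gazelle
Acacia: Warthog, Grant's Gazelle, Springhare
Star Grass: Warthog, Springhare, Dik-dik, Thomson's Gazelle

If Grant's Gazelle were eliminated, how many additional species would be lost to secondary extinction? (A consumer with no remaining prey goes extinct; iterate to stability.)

Remove Grant's Gazelle.
Round 1: Jackal (all prey gone) → extinct.
Round 2: Lion (all prey gone), Spotted Hyena (all prey gone) → extinct.
No further losses. Total secondary extinctions: 3.

3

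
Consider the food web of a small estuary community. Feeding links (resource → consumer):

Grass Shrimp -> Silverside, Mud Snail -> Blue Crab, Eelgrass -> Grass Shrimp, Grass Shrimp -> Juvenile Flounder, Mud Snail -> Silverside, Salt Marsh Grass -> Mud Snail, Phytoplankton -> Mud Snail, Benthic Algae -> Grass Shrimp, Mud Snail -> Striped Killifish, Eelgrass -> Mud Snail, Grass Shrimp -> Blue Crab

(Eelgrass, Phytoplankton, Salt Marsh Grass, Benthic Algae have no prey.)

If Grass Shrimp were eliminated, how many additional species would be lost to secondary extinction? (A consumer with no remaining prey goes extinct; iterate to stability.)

Remove Grass Shrimp.
Round 1: Juvenile Flounder (all prey gone) → extinct.
No further losses. Total secondary extinctions: 1.

1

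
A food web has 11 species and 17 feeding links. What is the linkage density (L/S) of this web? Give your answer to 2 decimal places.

There are L = 17 links among S = 11 species.
L/S = 17/11 = 1.5455 ≈ 1.55.

L/S = 1.55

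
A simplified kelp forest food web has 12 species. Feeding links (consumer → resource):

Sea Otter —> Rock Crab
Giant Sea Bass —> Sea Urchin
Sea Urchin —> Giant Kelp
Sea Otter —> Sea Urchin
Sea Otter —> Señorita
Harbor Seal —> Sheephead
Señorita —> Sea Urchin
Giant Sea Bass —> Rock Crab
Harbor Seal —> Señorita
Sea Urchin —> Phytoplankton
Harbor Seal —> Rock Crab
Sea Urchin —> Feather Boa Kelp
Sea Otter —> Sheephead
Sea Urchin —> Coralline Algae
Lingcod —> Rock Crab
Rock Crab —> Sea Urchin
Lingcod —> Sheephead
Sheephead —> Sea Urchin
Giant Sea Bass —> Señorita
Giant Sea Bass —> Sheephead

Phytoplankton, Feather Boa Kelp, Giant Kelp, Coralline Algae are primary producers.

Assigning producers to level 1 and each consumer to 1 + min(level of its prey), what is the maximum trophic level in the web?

4

Producers (level 1): Phytoplankton, Feather Boa Kelp, Giant Kelp, Coralline Algae.
Following each consumer down to its lowest-level prey: Phytoplankton → Sea Urchin → Sheephead → Lingcod (levels 1 through 4).
All prey of Lingcod (Sheephead 3, Rock Crab 3) are at level 3 or above, so Lingcod is at level 1 + 3 = 4.
Every consumer has at least one prey at level 3 or below, so none exceeds level 4.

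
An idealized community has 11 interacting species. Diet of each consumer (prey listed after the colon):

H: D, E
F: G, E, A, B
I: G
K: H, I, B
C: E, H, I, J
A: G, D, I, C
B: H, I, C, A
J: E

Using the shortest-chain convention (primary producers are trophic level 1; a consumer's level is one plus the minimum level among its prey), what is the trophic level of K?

Trophic level 3

D is a producer → level 1.
H eats D → level 2.
K eats H → level 3.
No prey of K is below level 2, so 3 is the minimum.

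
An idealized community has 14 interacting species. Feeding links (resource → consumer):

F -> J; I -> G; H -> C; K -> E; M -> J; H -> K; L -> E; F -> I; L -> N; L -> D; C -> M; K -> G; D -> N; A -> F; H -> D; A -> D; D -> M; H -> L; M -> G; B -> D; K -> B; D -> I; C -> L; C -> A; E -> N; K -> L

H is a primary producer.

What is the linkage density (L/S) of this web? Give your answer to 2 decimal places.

L/S = 1.86

There are L = 26 links among S = 14 species.
L/S = 26/14 = 1.8571 ≈ 1.86.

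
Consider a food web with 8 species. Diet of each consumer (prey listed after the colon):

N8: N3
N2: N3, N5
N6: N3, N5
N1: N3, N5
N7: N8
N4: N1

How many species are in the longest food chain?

3 species

One longest chain: N3 → N8 → N7.
It has 3 species and 2 links.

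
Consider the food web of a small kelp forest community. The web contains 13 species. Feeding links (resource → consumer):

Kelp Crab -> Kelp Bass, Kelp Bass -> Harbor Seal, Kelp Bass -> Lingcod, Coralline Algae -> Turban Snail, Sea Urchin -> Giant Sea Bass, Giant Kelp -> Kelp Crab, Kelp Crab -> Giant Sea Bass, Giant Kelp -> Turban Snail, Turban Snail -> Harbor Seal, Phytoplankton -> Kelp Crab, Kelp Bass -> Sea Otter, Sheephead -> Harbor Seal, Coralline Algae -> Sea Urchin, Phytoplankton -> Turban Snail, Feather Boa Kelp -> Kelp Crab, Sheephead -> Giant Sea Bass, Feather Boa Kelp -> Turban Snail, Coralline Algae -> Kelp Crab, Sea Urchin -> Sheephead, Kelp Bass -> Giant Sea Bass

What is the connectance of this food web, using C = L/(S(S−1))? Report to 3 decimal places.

C = 0.128

The web has S = 13 species and L = 20 feeding links.
C = L / (S(S−1)) = 20 / 156 = 0.1282 ≈ 0.128.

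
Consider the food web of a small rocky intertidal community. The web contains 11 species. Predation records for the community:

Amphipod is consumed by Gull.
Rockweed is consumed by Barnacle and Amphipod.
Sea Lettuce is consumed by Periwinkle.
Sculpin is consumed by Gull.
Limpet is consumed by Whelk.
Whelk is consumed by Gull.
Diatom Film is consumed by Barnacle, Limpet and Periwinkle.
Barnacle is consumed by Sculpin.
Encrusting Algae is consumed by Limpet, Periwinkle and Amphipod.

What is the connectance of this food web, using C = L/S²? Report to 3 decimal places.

The web has S = 11 species and L = 14 feeding links.
C = L / S² = 14 / 121 = 0.1157 ≈ 0.116.

C = 0.116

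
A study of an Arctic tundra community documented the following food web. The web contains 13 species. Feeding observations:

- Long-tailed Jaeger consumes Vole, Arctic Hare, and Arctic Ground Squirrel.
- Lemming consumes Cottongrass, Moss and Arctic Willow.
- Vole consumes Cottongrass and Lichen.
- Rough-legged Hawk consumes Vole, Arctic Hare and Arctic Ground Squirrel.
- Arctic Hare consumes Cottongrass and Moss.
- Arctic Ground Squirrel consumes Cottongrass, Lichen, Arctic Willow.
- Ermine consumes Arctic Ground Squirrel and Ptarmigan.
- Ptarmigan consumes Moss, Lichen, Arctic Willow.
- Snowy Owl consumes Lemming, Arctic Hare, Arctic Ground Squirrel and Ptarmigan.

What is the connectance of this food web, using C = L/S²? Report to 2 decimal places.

C = 0.15

The web has S = 13 species and L = 25 feeding links.
C = L / S² = 25 / 169 = 0.1479 ≈ 0.15.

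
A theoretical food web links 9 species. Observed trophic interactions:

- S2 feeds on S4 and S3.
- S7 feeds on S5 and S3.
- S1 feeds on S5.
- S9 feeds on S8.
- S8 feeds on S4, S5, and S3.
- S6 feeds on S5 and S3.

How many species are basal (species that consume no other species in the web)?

Basal species (no prey listed): S4, S3, S5.
Count: 3.

3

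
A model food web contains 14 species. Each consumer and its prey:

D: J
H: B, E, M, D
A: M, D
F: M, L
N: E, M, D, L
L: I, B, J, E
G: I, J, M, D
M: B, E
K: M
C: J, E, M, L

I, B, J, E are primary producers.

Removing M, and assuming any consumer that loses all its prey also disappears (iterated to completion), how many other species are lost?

1

Remove M.
Round 1: K (all prey gone) → extinct.
No further losses. Total secondary extinctions: 1.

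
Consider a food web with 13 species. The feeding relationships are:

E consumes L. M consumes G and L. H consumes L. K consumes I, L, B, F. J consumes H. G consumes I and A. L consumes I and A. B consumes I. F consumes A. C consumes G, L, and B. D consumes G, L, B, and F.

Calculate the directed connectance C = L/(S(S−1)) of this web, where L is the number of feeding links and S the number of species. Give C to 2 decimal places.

C = 0.14

The web has S = 13 species and L = 22 feeding links.
C = L / (S(S−1)) = 22 / 156 = 0.1410 ≈ 0.14.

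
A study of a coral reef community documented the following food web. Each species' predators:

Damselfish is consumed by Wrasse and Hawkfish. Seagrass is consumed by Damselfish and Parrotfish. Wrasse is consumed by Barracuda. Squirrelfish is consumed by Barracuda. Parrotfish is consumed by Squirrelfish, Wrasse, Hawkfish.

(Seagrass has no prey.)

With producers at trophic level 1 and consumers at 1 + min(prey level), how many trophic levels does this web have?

Producers (level 1): Seagrass.
Following each consumer down to its lowest-level prey: Seagrass → Parrotfish → Squirrelfish → Barracuda (levels 1 through 4).
All prey of Barracuda (Squirrelfish 3, Wrasse 3) are at level 3 or above, so Barracuda is at level 1 + 3 = 4.
Every consumer has at least one prey at level 3 or below, so none exceeds level 4.

4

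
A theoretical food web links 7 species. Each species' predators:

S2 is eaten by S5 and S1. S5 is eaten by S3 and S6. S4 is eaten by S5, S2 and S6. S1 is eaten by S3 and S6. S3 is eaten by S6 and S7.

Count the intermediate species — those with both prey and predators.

4

Intermediate species (has both prey and predators): S2, S5, S1, S3.
Count: 4.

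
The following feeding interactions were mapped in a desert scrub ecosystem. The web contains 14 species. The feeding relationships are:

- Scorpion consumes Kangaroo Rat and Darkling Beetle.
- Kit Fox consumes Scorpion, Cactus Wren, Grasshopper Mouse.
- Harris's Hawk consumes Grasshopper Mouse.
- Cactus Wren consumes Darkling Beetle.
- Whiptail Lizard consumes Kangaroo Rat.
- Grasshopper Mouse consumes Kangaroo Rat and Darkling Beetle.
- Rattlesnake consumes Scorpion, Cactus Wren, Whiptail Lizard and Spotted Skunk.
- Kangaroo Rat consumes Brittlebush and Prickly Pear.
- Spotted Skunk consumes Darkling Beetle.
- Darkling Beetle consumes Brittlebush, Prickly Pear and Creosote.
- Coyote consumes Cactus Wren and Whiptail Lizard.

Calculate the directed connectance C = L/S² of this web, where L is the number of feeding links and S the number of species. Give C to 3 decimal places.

C = 0.112

The web has S = 14 species and L = 22 feeding links.
C = L / S² = 22 / 196 = 0.1122 ≈ 0.112.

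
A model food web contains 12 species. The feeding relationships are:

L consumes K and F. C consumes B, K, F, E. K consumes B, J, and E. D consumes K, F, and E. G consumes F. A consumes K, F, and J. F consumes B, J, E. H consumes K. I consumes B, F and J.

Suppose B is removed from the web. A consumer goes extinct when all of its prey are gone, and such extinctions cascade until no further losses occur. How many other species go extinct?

0

Remove B.
Every predator of it retains at least one other prey: F still has E, J; K still has E, J; C still has E, F, K; I still has J, F.
No consumer loses all prey, so no secondary extinctions occur.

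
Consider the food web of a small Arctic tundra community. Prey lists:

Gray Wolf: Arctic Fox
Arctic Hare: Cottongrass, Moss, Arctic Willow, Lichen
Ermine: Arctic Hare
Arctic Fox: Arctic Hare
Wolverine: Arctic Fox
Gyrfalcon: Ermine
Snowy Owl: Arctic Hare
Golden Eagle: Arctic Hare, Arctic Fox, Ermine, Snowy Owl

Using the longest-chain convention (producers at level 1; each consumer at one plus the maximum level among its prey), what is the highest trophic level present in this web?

4

Producers (level 1): Cottongrass, Moss, Arctic Willow, Lichen.
Cottongrass → Arctic Hare → Arctic Fox → Wolverine gives Wolverine level 4.
No species has a prey at level 4, so no species reaches level 5.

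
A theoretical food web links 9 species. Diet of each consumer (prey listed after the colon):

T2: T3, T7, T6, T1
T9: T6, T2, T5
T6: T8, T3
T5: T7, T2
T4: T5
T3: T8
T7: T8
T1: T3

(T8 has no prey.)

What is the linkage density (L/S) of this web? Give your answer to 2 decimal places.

There are L = 15 links among S = 9 species.
L/S = 15/9 = 1.6667 ≈ 1.67.

L/S = 1.67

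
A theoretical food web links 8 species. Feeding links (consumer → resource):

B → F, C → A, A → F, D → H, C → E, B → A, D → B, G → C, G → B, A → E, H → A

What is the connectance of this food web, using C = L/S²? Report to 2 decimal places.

The web has S = 8 species and L = 11 feeding links.
C = L / S² = 11 / 64 = 0.1719 ≈ 0.17.

C = 0.17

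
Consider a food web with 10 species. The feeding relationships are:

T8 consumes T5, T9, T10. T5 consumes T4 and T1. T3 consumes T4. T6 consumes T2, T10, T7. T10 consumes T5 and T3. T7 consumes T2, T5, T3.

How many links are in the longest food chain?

One longest chain: T4 → T3 → T10 → T8.
It has 4 species and 3 links.

3 links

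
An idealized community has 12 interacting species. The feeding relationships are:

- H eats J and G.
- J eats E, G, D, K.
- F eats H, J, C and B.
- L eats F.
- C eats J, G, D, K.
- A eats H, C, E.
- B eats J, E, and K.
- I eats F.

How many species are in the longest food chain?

One longest chain: E → J → H → F → L.
It has 5 species and 4 links.

5 species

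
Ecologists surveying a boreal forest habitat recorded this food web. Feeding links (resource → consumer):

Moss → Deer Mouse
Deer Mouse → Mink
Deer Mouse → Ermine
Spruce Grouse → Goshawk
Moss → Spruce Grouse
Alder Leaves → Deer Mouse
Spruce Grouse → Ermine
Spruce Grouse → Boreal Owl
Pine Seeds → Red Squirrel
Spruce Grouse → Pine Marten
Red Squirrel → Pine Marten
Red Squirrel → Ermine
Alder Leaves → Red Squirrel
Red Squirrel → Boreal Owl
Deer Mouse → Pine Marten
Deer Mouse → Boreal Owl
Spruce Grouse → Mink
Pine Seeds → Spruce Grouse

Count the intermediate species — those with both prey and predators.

3

Intermediate species (has both prey and predators): Red Squirrel, Spruce Grouse, Deer Mouse.
Count: 3.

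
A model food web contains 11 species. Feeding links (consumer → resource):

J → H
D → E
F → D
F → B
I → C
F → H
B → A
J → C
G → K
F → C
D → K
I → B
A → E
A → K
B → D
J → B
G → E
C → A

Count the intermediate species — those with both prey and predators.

4

Intermediate species (has both prey and predators): D, A, C, B.
Count: 4.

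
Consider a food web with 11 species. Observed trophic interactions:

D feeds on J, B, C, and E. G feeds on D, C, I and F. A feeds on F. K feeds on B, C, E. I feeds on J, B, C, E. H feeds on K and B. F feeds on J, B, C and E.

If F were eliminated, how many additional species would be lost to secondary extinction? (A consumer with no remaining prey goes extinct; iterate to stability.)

1

Remove F.
Round 1: A (all prey gone) → extinct.
No further losses. Total secondary extinctions: 1.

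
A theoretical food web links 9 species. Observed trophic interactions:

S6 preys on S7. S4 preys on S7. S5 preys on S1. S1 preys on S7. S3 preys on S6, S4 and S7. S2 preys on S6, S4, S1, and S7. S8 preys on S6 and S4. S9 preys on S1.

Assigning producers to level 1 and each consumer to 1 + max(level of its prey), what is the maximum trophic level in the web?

Producers (level 1): S7.
S7 → S4 → S3 gives S3 level 3.
No species has a prey at level 3, so no species reaches level 4.

3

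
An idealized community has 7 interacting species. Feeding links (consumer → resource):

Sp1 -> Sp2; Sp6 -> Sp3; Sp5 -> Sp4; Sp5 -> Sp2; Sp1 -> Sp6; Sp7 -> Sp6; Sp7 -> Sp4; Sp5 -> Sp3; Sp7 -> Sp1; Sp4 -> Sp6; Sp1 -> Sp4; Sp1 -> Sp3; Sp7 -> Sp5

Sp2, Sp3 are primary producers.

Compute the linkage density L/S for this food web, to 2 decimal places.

L/S = 1.86

There are L = 13 links among S = 7 species.
L/S = 13/7 = 1.8571 ≈ 1.86.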